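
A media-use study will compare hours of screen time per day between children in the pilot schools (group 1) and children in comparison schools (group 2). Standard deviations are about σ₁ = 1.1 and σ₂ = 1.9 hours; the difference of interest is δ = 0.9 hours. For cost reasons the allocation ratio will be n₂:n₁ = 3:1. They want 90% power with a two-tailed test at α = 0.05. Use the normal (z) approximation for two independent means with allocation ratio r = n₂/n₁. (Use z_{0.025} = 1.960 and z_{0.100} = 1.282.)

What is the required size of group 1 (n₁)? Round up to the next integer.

n₁ = 32

n₁ = (z_{α/2} + z_β)² · (σ₁² + σ₂²/r) / δ²
   = (1.960 + 1.282)² · (1.1² + 1.9²/3) / 0.9²
   = 10.5106 · (1.21 + 1.2033) / 0.81
   = 10.5106 · 2.4133 / 0.81
   = 31.32
Round up → n₁ = 32; n₂ = r·n₁ = 3 × 32 = 96.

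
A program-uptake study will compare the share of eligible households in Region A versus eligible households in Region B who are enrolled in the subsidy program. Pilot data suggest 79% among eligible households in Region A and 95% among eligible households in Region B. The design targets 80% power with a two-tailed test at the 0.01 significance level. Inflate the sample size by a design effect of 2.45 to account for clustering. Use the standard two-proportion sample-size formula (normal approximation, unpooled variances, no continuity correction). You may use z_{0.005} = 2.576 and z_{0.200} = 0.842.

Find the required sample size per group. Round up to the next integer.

n = 239 per group

n = (z_{α/2} + z_β)² · [p₁(1−p₁) + p₂(1−p₂)] / (p₁ − p₂)²
  = (2.576 + 0.842)² · (0.79·0.21 + 0.95·0.05) / (-0.16)²
  = (3.418)² · (0.1659 + 0.0475) / 0.0256
  = 11.6827 · 0.2134 / 0.0256
  = 97.39
Design effect: 2.45 × 97.39 = 238.60.
Round up → n = 239 per group.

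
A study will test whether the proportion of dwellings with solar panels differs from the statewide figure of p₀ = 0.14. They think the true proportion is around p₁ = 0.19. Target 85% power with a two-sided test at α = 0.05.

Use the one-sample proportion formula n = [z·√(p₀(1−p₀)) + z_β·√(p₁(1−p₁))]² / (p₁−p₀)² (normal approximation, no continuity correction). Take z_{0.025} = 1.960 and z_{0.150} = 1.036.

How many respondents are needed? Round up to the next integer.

n = 473

n = [z_{α/2}·√(p₀q₀) + z_β·√(p₁q₁)]² / (p₁ − p₀)²
  = [1.960·√(0.14·0.86) + 1.036·√(0.19·0.81)]² / (0.05)²
  = [1.960·0.3470 + 1.036·0.3923]² / 0.0025
  = [1.0865]² / 0.0025
  = 472.21
Round up → n = 473.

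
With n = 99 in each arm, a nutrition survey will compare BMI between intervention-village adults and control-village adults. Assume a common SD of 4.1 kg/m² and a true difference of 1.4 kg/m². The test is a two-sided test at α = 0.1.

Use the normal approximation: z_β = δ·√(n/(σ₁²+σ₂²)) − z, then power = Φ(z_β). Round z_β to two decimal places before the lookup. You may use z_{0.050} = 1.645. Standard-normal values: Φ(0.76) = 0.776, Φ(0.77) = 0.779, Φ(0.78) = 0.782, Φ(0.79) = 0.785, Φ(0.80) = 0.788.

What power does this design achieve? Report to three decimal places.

Power ≈ 0.776

z_β = δ·√(n/(σ₁²+σ₂²)) − z_{α/2}
    = 1.4 · √(99/33.62) − 1.645
    = 1.4 · 1.71601 − 1.645
    = 2.4024 − 1.645 = 0.7574 → 0.76
Power = Φ(0.76) = 0.776.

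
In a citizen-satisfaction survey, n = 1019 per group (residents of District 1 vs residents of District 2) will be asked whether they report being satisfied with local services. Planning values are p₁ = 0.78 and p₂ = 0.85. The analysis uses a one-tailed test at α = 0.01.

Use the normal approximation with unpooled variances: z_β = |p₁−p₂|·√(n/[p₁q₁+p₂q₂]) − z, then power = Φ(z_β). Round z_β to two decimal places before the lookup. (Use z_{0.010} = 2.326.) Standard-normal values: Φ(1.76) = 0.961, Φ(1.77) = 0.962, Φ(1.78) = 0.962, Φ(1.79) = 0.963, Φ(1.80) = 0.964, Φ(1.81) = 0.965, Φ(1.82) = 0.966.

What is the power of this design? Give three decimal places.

Power ≈ 0.961

z_β = |p₁−p₂|·√(n/[p₁q₁+p₂q₂]) − z_α
    = 0.07 · √(1019/0.2991) − 2.326
    = 0.07 · 58.3685 − 2.326
    = 4.0858 − 2.326 = 1.7598 → 1.76
Power = Φ(1.76) = 0.961.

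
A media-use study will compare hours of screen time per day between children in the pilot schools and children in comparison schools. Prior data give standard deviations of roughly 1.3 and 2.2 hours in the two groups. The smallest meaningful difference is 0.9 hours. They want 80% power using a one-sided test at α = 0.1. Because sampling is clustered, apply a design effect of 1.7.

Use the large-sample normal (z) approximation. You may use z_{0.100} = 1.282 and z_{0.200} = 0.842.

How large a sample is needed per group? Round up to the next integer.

n = (z_α + z_β)² · (σ₁² + σ₂²) / δ²
  = (1.282 + 0.842)² · (1.3² + 2.2² = 6.53) / 0.9²
  = 4.5114 · 6.53 / 0.81
  = 36.37
Design effect: 1.7 × 36.37 = 61.83.
Round up → n = 62 per group.

n = 62 per group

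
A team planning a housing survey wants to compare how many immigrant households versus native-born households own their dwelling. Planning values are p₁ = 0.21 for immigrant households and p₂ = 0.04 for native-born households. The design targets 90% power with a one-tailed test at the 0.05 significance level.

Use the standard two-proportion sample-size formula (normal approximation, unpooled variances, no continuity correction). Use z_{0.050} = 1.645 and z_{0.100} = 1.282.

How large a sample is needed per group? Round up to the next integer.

n = 61 per group

n = (z_α + z_β)² · [p₁(1−p₁) + p₂(1−p₂)] / (p₁ − p₂)²
  = (1.645 + 1.282)² · (0.21·0.79 + 0.04·0.96) / (0.17)²
  = (2.927)² · (0.1659 + 0.0384) / 0.0289
  = 8.5673 · 0.2043 / 0.0289
  = 60.56
Round up → n = 61 per group.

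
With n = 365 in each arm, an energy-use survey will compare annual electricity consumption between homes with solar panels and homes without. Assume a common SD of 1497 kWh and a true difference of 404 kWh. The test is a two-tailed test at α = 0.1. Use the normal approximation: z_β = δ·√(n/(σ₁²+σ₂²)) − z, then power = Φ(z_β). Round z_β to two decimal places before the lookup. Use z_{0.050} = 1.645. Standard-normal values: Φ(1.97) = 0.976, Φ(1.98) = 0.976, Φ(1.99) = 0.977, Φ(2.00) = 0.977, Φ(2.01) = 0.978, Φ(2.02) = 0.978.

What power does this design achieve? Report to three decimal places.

Power ≈ 0.977

z_β = δ·√(n/(σ₁²+σ₂²)) − z_{α/2}
    = 404 · √(365/4482018) − 1.645
    = 404 · 0.00902 − 1.645
    = 3.6458 − 1.645 = 2.0008 → 2.00
Power = Φ(2.00) = 0.977.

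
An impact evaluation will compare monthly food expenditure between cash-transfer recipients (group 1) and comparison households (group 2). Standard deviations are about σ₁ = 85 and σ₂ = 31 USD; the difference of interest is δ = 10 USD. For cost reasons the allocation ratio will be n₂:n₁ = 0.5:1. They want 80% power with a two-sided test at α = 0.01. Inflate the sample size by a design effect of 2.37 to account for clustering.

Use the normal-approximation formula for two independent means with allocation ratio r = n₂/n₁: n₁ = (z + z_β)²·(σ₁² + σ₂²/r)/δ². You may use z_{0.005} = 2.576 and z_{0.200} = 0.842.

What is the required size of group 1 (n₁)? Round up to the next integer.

n₁ = 2533

n₁ = (z_{α/2} + z_β)² · (σ₁² + σ₂²/r) / δ²
   = (2.576 + 0.842)² · (85² + 31²/0.5) / 10²
   = 11.6827 · (7225 + 1922) / 100
   = 11.6827 · 9147 / 100
   = 1068.62
Design effect: 2.37 × 1068.62 = 2532.63.
Round up → n₁ = 2533; n₂ = r·n₁ = 0.5 × 2533 = 1267.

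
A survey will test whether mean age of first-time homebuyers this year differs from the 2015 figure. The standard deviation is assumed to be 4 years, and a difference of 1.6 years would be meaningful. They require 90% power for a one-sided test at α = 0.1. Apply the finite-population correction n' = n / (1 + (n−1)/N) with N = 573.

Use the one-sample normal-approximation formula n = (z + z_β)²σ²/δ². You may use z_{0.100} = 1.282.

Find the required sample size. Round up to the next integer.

n = 39

n = (z_α + z_β)² · σ² / δ²
  = (1.282 + 1.282)² · 4² / 1.6²
  = 6.5741 · 16 / 2.56
  = 41.09
Finite-population correction (N = 573): 41.09 / (1 + (41.09 − 1)/573) = 38.40.
Round up → n = 39.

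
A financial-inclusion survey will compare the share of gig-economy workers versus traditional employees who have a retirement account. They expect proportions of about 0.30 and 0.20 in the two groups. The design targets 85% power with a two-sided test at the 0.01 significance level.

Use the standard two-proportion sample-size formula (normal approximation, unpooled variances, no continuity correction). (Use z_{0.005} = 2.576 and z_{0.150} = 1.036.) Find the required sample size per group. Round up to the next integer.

n = (z_{α/2} + z_β)² · [p₁(1−p₁) + p₂(1−p₂)] / (p₁ − p₂)²
  = (2.576 + 1.036)² · (0.30·0.70 + 0.20·0.80) / (0.10)²
  = (3.612)² · (0.2100 + 0.1600) / 0.0100
  = 13.0465 · 0.3700 / 0.0100
  = 482.72
Round up → n = 483 per group.

n = 483 per group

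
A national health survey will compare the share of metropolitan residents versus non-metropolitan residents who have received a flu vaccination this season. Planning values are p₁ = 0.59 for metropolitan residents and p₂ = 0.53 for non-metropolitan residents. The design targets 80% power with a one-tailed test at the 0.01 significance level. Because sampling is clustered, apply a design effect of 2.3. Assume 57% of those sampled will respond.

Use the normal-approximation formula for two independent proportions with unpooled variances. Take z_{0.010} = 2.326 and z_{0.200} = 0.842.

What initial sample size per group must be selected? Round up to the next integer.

n = 5524 per group

n = (z_α + z_β)² · [p₁(1−p₁) + p₂(1−p₂)] / (p₁ − p₂)²
  = (2.326 + 0.842)² · (0.59·0.41 + 0.53·0.47) / (0.06)²
  = (3.168)² · (0.2419 + 0.2491) / 0.0036
  = 10.0362 · 0.4910 / 0.0036
  = 1368.83
Design effect: 2.3 × 1368.83 = 3148.31.
Adjust for 57% response: 3148.31 / 0.57 = 5523.35.
Round up → n = 5524 per group.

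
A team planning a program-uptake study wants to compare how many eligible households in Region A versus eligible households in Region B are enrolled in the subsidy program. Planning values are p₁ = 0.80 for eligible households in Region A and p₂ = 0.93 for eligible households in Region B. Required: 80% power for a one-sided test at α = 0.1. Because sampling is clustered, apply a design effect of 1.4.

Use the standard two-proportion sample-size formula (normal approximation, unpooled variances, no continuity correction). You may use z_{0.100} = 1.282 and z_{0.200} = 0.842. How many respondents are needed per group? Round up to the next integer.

n = (z_α + z_β)² · [p₁(1−p₁) + p₂(1−p₂)] / (p₁ − p₂)²
  = (1.282 + 0.842)² · (0.80·0.20 + 0.93·0.07) / (-0.13)²
  = (2.124)² · (0.1600 + 0.0651) / 0.0169
  = 4.5114 · 0.2251 / 0.0169
  = 60.09
Design effect: 1.4 × 60.09 = 84.13.
Round up → n = 85 per group.

n = 85 per group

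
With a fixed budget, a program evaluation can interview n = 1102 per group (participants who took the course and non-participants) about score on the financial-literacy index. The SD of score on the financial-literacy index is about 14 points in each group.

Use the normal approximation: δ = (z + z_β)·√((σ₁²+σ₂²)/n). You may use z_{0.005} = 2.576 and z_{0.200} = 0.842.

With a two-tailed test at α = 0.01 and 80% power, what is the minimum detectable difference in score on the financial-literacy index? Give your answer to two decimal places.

δ = (z_{α/2} + z_β) · √((σ₁²+σ₂²)/n)
  = (2.576 + 0.842) · √(392/1102)
  = 3.418 · √0.35572
  = 3.418 · 0.5964
  = 2.0386

Minimum detectable difference ≈ 2.04 points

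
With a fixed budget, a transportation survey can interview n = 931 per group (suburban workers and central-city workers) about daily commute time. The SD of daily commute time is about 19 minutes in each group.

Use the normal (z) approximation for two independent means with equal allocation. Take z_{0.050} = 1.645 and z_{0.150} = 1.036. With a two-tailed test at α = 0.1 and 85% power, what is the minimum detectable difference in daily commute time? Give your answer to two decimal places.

Minimum detectable difference ≈ 2.36 minutes

δ = (z_{α/2} + z_β) · √((σ₁²+σ₂²)/n)
  = (1.645 + 1.036) · √(722/931)
  = 2.681 · √0.77551
  = 2.681 · 0.8806
  = 2.3610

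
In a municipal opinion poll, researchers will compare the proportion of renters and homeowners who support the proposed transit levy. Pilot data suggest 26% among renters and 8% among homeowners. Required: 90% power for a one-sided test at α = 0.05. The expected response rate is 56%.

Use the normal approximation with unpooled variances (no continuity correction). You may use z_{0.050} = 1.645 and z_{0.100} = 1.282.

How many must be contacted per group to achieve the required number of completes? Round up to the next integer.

n = (z_α + z_β)² · [p₁(1−p₁) + p₂(1−p₂)] / (p₁ − p₂)²
  = (1.645 + 1.282)² · (0.26·0.74 + 0.08·0.92) / (0.18)²
  = (2.927)² · (0.1924 + 0.0736) / 0.0324
  = 8.5673 · 0.2660 / 0.0324
  = 70.34
Adjust for 56% response: 70.34 / 0.56 = 125.60.
Round up → n = 126 per group.

n = 126 per group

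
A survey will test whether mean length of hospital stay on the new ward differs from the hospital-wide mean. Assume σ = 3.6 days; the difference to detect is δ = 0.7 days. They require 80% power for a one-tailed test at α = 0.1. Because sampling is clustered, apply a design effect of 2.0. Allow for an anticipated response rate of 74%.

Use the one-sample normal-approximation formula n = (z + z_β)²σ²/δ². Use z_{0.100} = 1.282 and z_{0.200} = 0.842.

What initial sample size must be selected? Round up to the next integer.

n = 323

n = (z_α + z_β)² · σ² / δ²
  = (1.282 + 0.842)² · 3.6² / 0.7²
  = 4.5114 · 12.96 / 0.49
  = 119.32
Design effect: 2.0 × 119.32 = 238.64.
Adjust for 74% response: 238.64 / 0.74 = 322.49.
Round up → n = 323.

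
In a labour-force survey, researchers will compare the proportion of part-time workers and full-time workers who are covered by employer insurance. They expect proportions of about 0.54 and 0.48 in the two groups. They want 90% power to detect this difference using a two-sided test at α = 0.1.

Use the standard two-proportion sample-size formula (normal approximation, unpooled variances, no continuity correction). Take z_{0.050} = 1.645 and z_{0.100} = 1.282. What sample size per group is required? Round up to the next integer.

n = (z_{α/2} + z_β)² · [p₁(1−p₁) + p₂(1−p₂)] / (p₁ − p₂)²
  = (1.645 + 1.282)² · (0.54·0.46 + 0.48·0.52) / (0.06)²
  = (2.927)² · (0.2484 + 0.2496) / 0.0036
  = 8.5673 · 0.4980 / 0.0036
  = 1185.15
Round up → n = 1186 per group.

n = 1186 per group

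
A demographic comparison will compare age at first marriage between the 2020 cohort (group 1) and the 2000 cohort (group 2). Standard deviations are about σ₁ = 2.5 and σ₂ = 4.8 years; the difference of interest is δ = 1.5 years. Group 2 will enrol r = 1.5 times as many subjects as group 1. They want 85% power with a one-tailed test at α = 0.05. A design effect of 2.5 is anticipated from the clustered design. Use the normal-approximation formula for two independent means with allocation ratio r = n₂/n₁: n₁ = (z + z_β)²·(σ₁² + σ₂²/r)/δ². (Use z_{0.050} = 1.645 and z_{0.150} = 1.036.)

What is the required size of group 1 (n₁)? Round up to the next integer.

n₁ = 173

n₁ = (z_α + z_β)² · (σ₁² + σ₂²/r) / δ²
   = (1.645 + 1.036)² · (2.5² + 4.8²/1.5) / 1.5²
   = 7.1878 · (6.25 + 15.36) / 2.25
   = 7.1878 · 21.61 / 2.25
   = 69.03
Design effect: 2.5 × 69.03 = 172.59.
Round up → n₁ = 173; n₂ = r·n₁ = 1.5 × 173 = 260.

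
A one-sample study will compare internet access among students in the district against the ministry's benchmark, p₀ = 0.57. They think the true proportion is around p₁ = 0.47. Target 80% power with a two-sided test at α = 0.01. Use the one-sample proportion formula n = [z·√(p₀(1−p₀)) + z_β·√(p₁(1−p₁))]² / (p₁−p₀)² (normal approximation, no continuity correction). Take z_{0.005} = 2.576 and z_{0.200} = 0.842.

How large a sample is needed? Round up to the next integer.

n = 288

n = [z_{α/2}·√(p₀q₀) + z_β·√(p₁q₁)]² / (p₁ − p₀)²
  = [2.576·√(0.57·0.43) + 0.842·√(0.47·0.53)]² / (-0.10)²
  = [2.576·0.4951 + 0.842·0.4991]² / 0.0100
  = [1.6956]² / 0.0100
  = 287.49
Round up → n = 288.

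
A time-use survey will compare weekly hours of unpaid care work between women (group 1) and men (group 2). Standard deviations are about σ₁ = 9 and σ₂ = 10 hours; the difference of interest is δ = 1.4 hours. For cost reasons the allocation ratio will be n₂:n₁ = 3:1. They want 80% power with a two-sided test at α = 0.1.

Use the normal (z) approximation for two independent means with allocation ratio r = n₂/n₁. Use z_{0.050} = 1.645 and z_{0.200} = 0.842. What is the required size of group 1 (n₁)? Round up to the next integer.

n₁ = 361

n₁ = (z_{α/2} + z_β)² · (σ₁² + σ₂²/r) / δ²
   = (1.645 + 0.842)² · (9² + 10²/3) / 1.4²
   = 6.1852 · (81 + 33.3333) / 1.96
   = 6.1852 · 114.3333 / 1.96
   = 360.80
Round up → n₁ = 361; n₂ = r·n₁ = 3 × 361 = 1083.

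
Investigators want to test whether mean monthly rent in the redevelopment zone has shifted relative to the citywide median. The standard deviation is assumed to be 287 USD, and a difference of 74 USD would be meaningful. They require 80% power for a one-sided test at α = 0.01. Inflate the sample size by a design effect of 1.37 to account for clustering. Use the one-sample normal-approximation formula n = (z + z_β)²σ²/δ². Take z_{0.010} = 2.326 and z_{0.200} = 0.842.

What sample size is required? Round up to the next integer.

n = (z_α + z_β)² · σ² / δ²
  = (2.326 + 0.842)² · 287² / 74²
  = 10.0362 · 82369 / 5476
  = 150.96
Design effect: 1.37 × 150.96 = 206.82.
Round up → n = 207.

n = 207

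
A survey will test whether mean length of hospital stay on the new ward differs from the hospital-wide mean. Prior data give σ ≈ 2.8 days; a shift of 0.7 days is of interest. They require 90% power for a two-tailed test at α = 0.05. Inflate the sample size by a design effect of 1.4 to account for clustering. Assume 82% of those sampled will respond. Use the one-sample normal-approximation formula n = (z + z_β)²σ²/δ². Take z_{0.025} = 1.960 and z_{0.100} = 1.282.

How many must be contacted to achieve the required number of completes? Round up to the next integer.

n = (z_{α/2} + z_β)² · σ² / δ²
  = (1.960 + 1.282)² · 2.8² / 0.7²
  = 10.5106 · 7.84 / 0.49
  = 168.17
Design effect: 1.4 × 168.17 = 235.44.
Adjust for 82% response: 235.44 / 0.82 = 287.12.
Round up → n = 288.

n = 288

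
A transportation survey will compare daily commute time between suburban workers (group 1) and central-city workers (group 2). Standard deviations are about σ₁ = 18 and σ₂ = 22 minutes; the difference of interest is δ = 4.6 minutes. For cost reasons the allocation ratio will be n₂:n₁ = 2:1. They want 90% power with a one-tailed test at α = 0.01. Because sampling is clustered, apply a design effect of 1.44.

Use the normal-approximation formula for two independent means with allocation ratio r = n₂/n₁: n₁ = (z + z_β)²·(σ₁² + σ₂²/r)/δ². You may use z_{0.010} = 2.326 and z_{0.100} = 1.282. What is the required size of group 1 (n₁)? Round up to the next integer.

n₁ = 502

n₁ = (z_α + z_β)² · (σ₁² + σ₂²/r) / δ²
   = (2.326 + 1.282)² · (18² + 22²/2) / 4.6²
   = 13.0177 · (324 + 242) / 21.16
   = 13.0177 · 566 / 21.16
   = 348.20
Design effect: 1.44 × 348.20 = 501.41.
Round up → n₁ = 502; n₂ = r·n₁ = 2 × 502 = 1004.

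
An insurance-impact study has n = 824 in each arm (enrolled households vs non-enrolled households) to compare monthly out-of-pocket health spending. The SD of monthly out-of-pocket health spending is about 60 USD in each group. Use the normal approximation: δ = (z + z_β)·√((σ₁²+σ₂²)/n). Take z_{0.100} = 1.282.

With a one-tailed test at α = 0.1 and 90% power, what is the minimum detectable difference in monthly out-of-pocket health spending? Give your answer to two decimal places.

Minimum detectable difference ≈ 7.58 USD

δ = (z_α + z_β) · √((σ₁²+σ₂²)/n)
  = (1.282 + 1.282) · √(7200/824)
  = 2.564 · √8.7379
  = 2.564 · 2.9560
  = 7.5792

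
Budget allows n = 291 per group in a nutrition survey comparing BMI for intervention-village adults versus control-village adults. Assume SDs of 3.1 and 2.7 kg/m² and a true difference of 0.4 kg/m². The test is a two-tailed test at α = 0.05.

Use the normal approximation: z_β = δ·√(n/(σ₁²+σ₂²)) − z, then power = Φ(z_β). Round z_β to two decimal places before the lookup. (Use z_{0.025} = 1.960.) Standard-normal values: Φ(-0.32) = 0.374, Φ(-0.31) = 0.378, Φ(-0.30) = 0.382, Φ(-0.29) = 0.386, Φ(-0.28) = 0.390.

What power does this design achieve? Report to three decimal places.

z_β = δ·√(n/(σ₁²+σ₂²)) − z_{α/2}
    = 0.4 · √(291/16.9) − 1.960
    = 0.4 · 4.14957 − 1.960
    = 1.6598 − 1.960 = -0.3002 → -0.30
Power = Φ(-0.30) = 0.382.

Power ≈ 0.382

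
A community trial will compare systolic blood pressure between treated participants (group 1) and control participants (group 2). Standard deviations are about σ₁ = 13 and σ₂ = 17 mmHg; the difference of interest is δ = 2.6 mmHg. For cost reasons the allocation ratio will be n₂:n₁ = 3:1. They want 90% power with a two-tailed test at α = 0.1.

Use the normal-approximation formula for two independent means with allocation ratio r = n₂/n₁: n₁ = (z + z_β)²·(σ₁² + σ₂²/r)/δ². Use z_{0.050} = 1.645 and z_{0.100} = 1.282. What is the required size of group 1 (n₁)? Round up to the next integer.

n₁ = 337

n₁ = (z_{α/2} + z_β)² · (σ₁² + σ₂²/r) / δ²
   = (1.645 + 1.282)² · (13² + 17²/3) / 2.6²
   = 8.5673 · (169 + 96.3333) / 6.76
   = 8.5673 · 265.3333 / 6.76
   = 336.27
Round up → n₁ = 337; n₂ = r·n₁ = 3 × 337 = 1011.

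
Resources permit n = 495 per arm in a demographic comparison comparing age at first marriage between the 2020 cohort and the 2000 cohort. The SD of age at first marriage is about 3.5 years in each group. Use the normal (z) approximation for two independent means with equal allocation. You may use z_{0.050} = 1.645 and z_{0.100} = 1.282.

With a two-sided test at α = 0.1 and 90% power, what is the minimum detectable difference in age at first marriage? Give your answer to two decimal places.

δ = (z_{α/2} + z_β) · √((σ₁²+σ₂²)/n)
  = (1.645 + 1.282) · √(24.5/495)
  = 2.927 · √0.04949
  = 2.927 · 0.2225
  = 0.6512

Minimum detectable difference ≈ 0.65 years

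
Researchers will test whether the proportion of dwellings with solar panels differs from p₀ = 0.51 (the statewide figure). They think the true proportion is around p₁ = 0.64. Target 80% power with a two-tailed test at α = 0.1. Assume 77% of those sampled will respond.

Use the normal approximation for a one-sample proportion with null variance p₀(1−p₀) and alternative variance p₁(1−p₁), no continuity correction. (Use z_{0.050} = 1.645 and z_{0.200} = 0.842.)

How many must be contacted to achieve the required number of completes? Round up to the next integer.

n = [z_{α/2}·√(p₀q₀) + z_β·√(p₁q₁)]² / (p₁ − p₀)²
  = [1.645·√(0.51·0.49) + 0.842·√(0.64·0.36)]² / (0.13)²
  = [1.645·0.4999 + 0.842·0.4800]² / 0.0169
  = [1.2265]² / 0.0169
  = 89.01
Adjust for 77% response: 89.01 / 0.77 = 115.60.
Round up → n = 116.

n = 116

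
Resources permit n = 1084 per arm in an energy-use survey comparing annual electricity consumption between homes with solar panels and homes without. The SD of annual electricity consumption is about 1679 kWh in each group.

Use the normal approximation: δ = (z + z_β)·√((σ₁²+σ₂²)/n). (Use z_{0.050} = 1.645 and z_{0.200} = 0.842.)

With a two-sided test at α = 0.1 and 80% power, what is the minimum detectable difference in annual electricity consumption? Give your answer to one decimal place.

Minimum detectable difference ≈ 179.4 kWh

δ = (z_{α/2} + z_β) · √((σ₁²+σ₂²)/n)
  = (1.645 + 0.842) · √(5638082/1084)
  = 2.487 · √5201.2
  = 2.487 · 72.1192
  = 179.3605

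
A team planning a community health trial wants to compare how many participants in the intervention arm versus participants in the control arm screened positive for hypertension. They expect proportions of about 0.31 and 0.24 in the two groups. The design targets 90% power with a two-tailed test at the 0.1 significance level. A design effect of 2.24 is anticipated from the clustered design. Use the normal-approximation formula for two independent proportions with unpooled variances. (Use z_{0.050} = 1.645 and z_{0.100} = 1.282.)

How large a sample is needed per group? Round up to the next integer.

n = 1553 per group

n = (z_{α/2} + z_β)² · [p₁(1−p₁) + p₂(1−p₂)] / (p₁ − p₂)²
  = (1.645 + 1.282)² · (0.31·0.69 + 0.24·0.76) / (0.07)²
  = (2.927)² · (0.2139 + 0.1824) / 0.0049
  = 8.5673 · 0.3963 / 0.0049
  = 692.90
Design effect: 2.24 × 692.90 = 1552.11.
Round up → n = 1553 per group.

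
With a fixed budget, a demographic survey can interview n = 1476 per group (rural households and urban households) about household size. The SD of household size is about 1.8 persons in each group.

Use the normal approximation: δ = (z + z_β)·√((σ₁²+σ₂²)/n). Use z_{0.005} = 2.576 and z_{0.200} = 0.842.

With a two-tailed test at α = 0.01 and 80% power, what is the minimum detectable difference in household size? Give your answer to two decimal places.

Minimum detectable difference ≈ 0.23 persons

δ = (z_{α/2} + z_β) · √((σ₁²+σ₂²)/n)
  = (2.576 + 0.842) · √(6.48/1476)
  = 3.418 · √0.00439
  = 3.418 · 0.0663
  = 0.2265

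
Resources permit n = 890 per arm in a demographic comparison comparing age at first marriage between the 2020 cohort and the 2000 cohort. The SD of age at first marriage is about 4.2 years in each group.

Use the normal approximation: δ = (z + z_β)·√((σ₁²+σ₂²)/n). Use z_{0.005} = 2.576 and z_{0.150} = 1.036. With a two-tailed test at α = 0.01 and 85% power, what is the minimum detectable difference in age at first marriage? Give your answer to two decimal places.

Minimum detectable difference ≈ 0.72 years

δ = (z_{α/2} + z_β) · √((σ₁²+σ₂²)/n)
  = (2.576 + 1.036) · √(35.28/890)
  = 3.612 · √0.03964
  = 3.612 · 0.1991
  = 0.7191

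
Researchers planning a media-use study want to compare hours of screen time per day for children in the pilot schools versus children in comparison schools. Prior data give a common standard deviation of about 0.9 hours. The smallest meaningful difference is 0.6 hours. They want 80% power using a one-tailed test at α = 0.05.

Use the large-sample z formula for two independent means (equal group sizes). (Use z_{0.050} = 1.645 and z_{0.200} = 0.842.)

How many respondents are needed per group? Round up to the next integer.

n = 28 per group

n = (z_α + z_β)² · (σ₁² + σ₂²) / δ²
  = (1.645 + 0.842)² · (2·0.9² = 1.62) / 0.6²
  = 6.1852 · 1.62 / 0.36
  = 27.83
Round up → n = 28 per group.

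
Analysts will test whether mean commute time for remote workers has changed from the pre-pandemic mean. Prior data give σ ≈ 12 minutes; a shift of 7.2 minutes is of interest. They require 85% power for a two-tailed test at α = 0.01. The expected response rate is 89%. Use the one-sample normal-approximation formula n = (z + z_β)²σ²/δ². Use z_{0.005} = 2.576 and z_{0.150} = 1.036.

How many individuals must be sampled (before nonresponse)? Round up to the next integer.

n = (z_{α/2} + z_β)² · σ² / δ²
  = (2.576 + 1.036)² · 12² / 7.2²
  = 13.0465 · 144 / 51.84
  = 36.24
Adjust for 89% response: 36.24 / 0.89 = 40.72.
Round up → n = 41.

n = 41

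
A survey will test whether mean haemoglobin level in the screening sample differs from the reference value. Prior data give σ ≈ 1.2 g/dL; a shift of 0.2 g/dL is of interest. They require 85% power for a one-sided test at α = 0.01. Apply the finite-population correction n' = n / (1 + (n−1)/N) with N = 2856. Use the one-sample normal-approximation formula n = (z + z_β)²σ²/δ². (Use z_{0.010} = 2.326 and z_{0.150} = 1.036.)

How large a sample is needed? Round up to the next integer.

n = 357

n = (z_α + z_β)² · σ² / δ²
  = (2.326 + 1.036)² · 1.2² / 0.2²
  = 11.3030 · 1.44 / 0.04
  = 406.91
Finite-population correction (N = 2856): 406.91 / (1 + (406.91 − 1)/2856) = 356.27.
Round up → n = 357.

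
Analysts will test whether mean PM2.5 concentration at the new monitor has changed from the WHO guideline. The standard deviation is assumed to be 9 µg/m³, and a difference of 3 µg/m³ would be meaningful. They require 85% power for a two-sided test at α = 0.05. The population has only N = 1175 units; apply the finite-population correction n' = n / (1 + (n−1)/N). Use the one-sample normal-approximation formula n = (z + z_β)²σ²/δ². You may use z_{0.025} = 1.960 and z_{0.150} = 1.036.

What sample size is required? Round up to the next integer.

n = (z_{α/2} + z_β)² · σ² / δ²
  = (1.960 + 1.036)² · 9² / 3²
  = 8.9760 · 81 / 9
  = 80.78
Finite-population correction (N = 1175): 80.78 / (1 + (80.78 − 1)/1175) = 75.65.
Round up → n = 76.

n = 76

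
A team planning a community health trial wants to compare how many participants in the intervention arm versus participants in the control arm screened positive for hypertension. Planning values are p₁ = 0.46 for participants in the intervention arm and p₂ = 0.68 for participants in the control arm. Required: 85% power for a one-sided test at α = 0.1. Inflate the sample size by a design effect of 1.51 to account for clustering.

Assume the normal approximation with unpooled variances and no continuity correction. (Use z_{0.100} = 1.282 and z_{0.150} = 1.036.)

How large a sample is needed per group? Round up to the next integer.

n = 79 per group

n = (z_α + z_β)² · [p₁(1−p₁) + p₂(1−p₂)] / (p₁ − p₂)²
  = (1.282 + 1.036)² · (0.46·0.54 + 0.68·0.32) / (-0.22)²
  = (2.318)² · (0.2484 + 0.2176) / 0.0484
  = 5.3731 · 0.4660 / 0.0484
  = 51.73
Design effect: 1.51 × 51.73 = 78.12.
Round up → n = 79 per group.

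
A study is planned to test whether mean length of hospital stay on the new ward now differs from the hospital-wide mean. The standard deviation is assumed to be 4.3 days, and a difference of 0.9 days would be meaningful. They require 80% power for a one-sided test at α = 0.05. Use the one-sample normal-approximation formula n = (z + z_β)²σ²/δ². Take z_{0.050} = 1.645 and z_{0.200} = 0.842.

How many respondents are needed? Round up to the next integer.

n = 142

n = (z_α + z_β)² · σ² / δ²
  = (1.645 + 0.842)² · 4.3² / 0.9²
  = 6.1852 · 18.49 / 0.81
  = 141.19
Round up → n = 142.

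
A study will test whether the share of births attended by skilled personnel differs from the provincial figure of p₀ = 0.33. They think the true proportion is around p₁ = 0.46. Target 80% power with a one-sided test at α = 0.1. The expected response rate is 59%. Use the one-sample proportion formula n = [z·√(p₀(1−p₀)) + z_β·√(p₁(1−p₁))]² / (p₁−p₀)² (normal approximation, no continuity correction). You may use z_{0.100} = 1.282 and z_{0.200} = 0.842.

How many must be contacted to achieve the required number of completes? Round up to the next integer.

n = 105

n = [z_α·√(p₀q₀) + z_β·√(p₁q₁)]² / (p₁ − p₀)²
  = [1.282·√(0.33·0.67) + 0.842·√(0.46·0.54)]² / (0.13)²
  = [1.282·0.4702 + 0.842·0.4984]² / 0.0169
  = [1.0225]² / 0.0169
  = 61.86
Adjust for 59% response: 61.86 / 0.59 = 104.85.
Round up → n = 105.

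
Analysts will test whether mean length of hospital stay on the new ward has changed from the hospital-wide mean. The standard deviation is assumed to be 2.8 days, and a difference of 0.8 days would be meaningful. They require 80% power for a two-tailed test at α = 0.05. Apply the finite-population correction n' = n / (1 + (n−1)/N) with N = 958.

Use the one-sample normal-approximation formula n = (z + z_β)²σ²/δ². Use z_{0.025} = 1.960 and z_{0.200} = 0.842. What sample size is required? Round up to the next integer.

n = 88

n = (z_{α/2} + z_β)² · σ² / δ²
  = (1.960 + 0.842)² · 2.8² / 0.8²
  = 7.8512 · 7.84 / 0.64
  = 96.18
Finite-population correction (N = 958): 96.18 / (1 + (96.18 − 1)/958) = 87.49.
Round up → n = 88.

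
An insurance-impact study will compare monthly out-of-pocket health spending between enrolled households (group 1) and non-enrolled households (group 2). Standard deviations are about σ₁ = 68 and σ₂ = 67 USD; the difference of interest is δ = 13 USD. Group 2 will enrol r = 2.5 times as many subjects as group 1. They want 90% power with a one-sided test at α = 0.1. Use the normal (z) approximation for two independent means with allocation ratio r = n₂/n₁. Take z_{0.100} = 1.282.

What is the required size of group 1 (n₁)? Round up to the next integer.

n₁ = 250

n₁ = (z_α + z_β)² · (σ₁² + σ₂²/r) / δ²
   = (1.282 + 1.282)² · (68² + 67²/2.5) / 13²
   = 6.5741 · (4624 + 1795.6) / 169
   = 6.5741 · 6419.6 / 169
   = 249.72
Round up → n₁ = 250; n₂ = r·n₁ = 2.5 × 250 = 625.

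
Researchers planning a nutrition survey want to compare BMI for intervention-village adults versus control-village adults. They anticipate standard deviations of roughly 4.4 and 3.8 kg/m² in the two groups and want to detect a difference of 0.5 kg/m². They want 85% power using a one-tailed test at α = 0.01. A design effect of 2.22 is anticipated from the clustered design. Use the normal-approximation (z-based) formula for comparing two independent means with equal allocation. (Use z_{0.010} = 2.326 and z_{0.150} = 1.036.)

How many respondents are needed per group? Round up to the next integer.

n = (z_α + z_β)² · (σ₁² + σ₂²) / δ²
  = (2.326 + 1.036)² · (4.4² + 3.8² = 33.8) / 0.5²
  = 11.3030 · 33.8 / 0.25
  = 1528.17
Design effect: 2.22 × 1528.17 = 3392.54.
Round up → n = 3393 per group.

n = 3393 per group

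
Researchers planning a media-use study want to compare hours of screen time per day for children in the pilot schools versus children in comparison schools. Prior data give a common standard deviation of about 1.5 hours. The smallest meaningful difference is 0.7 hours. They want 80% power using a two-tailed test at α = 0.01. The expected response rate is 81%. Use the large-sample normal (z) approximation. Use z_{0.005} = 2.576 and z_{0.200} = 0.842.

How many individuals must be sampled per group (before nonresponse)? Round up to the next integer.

n = (z_{α/2} + z_β)² · (σ₁² + σ₂²) / δ²
  = (2.576 + 0.842)² · (2·1.5² = 4.5) / 0.7²
  = 11.6827 · 4.5 / 0.49
  = 107.29
Adjust for 81% response: 107.29 / 0.81 = 132.46.
Round up → n = 133 per group.

n = 133 per group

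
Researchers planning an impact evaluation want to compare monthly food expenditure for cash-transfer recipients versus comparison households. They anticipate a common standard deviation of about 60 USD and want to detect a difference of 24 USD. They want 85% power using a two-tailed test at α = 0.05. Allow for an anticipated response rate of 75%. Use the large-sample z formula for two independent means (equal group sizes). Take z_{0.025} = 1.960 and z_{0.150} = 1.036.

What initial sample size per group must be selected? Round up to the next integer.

n = (z_{α/2} + z_β)² · (σ₁² + σ₂²) / δ²
  = (1.960 + 1.036)² · (2·60² = 7200) / 24²
  = 8.9760 · 7200 / 576
  = 112.20
Adjust for 75% response: 112.20 / 0.75 = 149.60.
Round up → n = 150 per group.

n = 150 per group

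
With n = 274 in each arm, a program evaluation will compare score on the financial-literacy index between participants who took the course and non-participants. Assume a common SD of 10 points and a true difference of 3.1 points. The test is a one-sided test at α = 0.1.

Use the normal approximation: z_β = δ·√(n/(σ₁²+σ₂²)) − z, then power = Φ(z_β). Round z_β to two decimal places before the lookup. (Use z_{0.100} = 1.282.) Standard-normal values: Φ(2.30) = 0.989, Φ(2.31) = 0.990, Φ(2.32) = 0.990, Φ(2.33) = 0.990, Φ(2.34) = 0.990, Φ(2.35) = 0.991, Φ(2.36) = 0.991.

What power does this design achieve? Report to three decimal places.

z_β = δ·√(n/(σ₁²+σ₂²)) − z_α
    = 3.1 · √(274/200) − 1.282
    = 3.1 · 1.17047 − 1.282
    = 3.6285 − 1.282 = 2.3465 → 2.35
Power = Φ(2.35) = 0.991.

Power ≈ 0.991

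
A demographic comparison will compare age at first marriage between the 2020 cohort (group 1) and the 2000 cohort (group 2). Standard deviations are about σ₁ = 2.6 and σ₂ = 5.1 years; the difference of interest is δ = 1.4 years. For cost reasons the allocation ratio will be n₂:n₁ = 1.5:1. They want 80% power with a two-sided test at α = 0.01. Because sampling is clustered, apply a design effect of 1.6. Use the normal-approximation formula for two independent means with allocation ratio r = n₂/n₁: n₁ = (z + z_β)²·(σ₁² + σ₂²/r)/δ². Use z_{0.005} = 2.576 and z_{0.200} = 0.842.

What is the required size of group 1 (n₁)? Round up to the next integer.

n₁ = 230

n₁ = (z_{α/2} + z_β)² · (σ₁² + σ₂²/r) / δ²
   = (2.576 + 0.842)² · (2.6² + 5.1²/1.5) / 1.4²
   = 11.6827 · (6.76 + 17.34) / 1.96
   = 11.6827 · 24.1 / 1.96
   = 143.65
Design effect: 1.6 × 143.65 = 229.84.
Round up → n₁ = 230; n₂ = r·n₁ = 1.5 × 230 = 345.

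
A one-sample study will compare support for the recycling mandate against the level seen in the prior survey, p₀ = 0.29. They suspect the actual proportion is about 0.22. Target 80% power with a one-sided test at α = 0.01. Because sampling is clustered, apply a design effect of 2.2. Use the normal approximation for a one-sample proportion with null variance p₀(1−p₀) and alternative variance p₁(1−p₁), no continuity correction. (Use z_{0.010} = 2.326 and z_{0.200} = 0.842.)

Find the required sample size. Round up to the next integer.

n = 886

n = [z_α·√(p₀q₀) + z_β·√(p₁q₁)]² / (p₁ − p₀)²
  = [2.326·√(0.29·0.71) + 0.842·√(0.22·0.78)]² / (-0.07)²
  = [2.326·0.4538 + 0.842·0.4142]² / 0.0049
  = [1.4042]² / 0.0049
  = 402.43
Design effect: 2.2 × 402.43 = 885.35.
Round up → n = 886.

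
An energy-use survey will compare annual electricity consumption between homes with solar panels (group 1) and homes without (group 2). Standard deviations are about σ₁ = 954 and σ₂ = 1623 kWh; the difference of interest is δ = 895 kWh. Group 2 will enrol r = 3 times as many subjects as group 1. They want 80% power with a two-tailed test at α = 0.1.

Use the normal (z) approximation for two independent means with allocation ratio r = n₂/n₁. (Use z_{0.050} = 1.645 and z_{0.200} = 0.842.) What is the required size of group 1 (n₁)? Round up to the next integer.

n₁ = (z_{α/2} + z_β)² · (σ₁² + σ₂²/r) / δ²
   = (1.645 + 0.842)² · (954² + 1623²/3) / 895²
   = 6.1852 · (910116 + 878043) / 801025
   = 6.1852 · 1788159 / 801025
   = 13.81
Round up → n₁ = 14; n₂ = r·n₁ = 3 × 14 = 42.

n₁ = 14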